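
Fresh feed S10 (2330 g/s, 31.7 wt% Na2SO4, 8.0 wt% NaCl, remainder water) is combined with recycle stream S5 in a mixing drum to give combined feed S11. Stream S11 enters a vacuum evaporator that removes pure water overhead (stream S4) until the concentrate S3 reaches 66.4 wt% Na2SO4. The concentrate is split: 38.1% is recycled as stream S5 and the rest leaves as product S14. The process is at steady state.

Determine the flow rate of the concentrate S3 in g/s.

1797 g/s

Overall Na2SO4 balance (none leaves overhead): Na2SO4 in fresh feed = Na2SO4 in product, i.e. 2330×0.317 = (1−0.381)·S3·0.664.
S3 = 738.61/(0.664×0.619) = 1797 g/s.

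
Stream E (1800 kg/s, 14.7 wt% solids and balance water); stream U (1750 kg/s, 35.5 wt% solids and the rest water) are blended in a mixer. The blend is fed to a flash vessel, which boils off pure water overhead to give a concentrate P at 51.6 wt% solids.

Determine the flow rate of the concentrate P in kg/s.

1717 kg/s

solids entering = 1800×0.147 + 1750×0.355 = 885.85 kg/s.
All solids reports to P, so P = 885.85/0.516 = 1716.8 kg/s.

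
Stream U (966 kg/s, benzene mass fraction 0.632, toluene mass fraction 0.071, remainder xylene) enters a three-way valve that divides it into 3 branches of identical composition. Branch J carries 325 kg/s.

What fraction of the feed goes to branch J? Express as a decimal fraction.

Fraction to J = 325/966 = 0.3364.

0.336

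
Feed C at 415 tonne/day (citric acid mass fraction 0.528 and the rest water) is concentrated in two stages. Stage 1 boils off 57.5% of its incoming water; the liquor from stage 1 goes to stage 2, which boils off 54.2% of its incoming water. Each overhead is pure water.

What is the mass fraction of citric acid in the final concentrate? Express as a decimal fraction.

water in feed = 415×0.472 = 195.88 tonne/day.
After stage 1: water left = (1−0.575)×195.88 = 83.249; stream total = 302.37 tonne/day.
After stage 2: water left = (1−0.542)×83.249 = 38.128; final concentrate = 257.25 tonne/day.
citric acid fraction = 219.12/257.25 = 0.852.

0.852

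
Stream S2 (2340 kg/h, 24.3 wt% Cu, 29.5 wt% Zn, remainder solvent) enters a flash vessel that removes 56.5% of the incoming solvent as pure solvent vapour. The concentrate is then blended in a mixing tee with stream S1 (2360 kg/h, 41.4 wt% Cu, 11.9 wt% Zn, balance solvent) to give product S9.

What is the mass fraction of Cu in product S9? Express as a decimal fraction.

0.378

Vapour removed = 0.565×0.462×2340 = 610.81 kg/h; concentrate = 1729.2 kg/h.
Cu reaching the mixer = 568.62 (from concentrate) + 2360×0.414 = 1545.7 kg/h.
Product flow = 1729.2 + 2360 = 4089.2 kg/h; Cu fraction = 0.378.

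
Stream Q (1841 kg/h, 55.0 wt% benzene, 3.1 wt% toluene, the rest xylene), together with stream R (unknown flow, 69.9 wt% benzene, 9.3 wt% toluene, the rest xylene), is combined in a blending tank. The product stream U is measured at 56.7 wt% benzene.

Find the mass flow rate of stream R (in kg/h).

237.1 kg/h

Let R be the unknown flow. Total out = 1841 + R.
benzene balance: 1012.6 + 0.699·R = 0.567·(1841 + R)
(0.699 − 0.567)·R = 0.567×1841 − 1012.6 = 31.297
R = 31.297 / 0.132 = 237.1 kg/h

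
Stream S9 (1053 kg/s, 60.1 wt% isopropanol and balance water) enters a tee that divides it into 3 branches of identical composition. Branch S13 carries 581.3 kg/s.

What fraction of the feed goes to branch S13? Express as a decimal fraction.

0.552

Fraction to S13 = 581.3/1053 = 0.5520.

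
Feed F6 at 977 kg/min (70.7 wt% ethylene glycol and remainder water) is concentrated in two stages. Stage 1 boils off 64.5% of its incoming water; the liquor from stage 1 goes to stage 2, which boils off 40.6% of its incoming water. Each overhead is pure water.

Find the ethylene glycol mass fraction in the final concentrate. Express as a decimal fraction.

water in feed = 977×0.293 = 286.26 kg/min.
After stage 1: water left = (1−0.645)×286.26 = 101.62; stream total = 792.36 kg/min.
After stage 2: water left = (1−0.406)×101.62 = 60.364; final concentrate = 751.1 kg/min.
ethylene glycol fraction = 690.74/751.1 = 0.920.

0.920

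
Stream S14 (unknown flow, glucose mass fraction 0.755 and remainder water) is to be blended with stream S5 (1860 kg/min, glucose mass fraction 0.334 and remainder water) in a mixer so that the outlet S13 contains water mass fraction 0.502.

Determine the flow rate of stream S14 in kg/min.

Let S14 be the unknown flow. Total out = 1860 + S14.
water balance: 1238.8 + 0.245·S14 = 0.502·(1860 + S14)
(0.245 − 0.502)·S14 = 0.502×1860 − 1238.8 = -305.04
S14 = -305.04 / -0.257 = 1186.9 kg/min

1187 kg/min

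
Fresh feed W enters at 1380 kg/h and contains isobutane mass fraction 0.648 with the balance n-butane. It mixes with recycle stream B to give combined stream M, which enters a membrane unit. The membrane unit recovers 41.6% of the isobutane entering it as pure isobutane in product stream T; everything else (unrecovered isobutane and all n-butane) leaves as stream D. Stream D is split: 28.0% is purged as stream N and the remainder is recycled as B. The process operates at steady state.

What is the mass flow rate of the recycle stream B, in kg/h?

n-butane enters only via W and leaves only via the purge: 1380×0.352 = 0.280×(n-butane in D), and the membrane unit passes all n-butane, so n-butane in M = n-butane in D = 1734.9 kg/h.
isobutane in M: m_A = 1380×0.648 + (1−0.280)·(1−0.416)·m_A, so m_A = 894.24/0.5795 = 1543.1 kg/h.
D = (1−0.416)×1543.1 + 1734.9 = 2636 kg/h.
Recycle B = (1−0.280)×2636 = 1897.9 kg/h.

1898 kg/h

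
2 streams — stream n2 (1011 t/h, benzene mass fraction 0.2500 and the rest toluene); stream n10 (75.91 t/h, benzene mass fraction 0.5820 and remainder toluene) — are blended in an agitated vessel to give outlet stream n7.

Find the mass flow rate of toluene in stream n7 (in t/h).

790 t/h

toluene out = toluene in = 1011×0.750 + 75.91×0.418 = 789.98 t/h.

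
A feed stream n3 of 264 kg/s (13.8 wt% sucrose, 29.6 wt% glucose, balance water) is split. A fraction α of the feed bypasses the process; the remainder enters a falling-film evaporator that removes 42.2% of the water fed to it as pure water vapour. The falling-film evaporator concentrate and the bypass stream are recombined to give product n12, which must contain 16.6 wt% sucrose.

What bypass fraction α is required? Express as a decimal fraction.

All 264×0.138 = 36.432 kg/s of sucrose reaches n12, so n12 = 36.432/0.166 = 219.47 kg/s and vapour = 44.53 kg/s.
The evaporator receives (1−α)·264 of feed at 0.566 water and removes 0.422 of that water:
0.422×0.566×(1−α)×264 = 44.53
(1−α) = 44.53/63.057 = 0.7062;  α = 0.2938.

0.294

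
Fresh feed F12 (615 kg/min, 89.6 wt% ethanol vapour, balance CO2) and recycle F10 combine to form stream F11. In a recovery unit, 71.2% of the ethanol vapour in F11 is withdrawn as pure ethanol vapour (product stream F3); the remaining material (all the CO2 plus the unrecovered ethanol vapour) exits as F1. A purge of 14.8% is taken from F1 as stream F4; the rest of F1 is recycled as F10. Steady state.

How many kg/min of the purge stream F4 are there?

CO2 enters only via F12 and leaves only via the purge: 615×0.104 = 0.148×(CO2 in F1), and the recovery unit passes all CO2, so CO2 in F11 = CO2 in F1 = 432.16 kg/min.
ethanol vapour in F11: m_A = 615×0.896 + (1−0.148)·(1−0.712)·m_A, so m_A = 551.04/0.7546 = 730.22 kg/min.
F1 = (1−0.712)×730.22 + 432.16 = 642.46 kg/min.
Purge F4 = 0.148×642.46 = 95.085 kg/min.

95.08 kg/min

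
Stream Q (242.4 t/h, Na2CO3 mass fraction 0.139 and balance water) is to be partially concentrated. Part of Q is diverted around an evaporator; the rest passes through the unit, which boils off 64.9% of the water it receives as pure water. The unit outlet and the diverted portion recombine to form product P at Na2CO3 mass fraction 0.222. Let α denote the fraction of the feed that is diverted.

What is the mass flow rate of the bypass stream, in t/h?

80.22 t/h

All 242.4×0.139 = 33.694 t/h of Na2CO3 reaches P, so P = 33.694/0.222 = 151.77 t/h and vapour = 90.627 t/h.
The evaporator receives (1−α)·242.4 of feed at 0.861 water and removes 0.649 of that water:
0.649×0.861×(1−α)×242.4 = 90.627
(1−α) = 90.627/135.45 = 0.6691;  α = 0.3309.
Bypass flow = 0.3309×242.4 = 80.215 t/h.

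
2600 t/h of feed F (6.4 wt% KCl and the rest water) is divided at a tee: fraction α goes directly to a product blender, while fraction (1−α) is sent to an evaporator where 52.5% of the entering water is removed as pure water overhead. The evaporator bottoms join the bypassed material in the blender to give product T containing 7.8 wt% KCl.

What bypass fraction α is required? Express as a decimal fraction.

0.635

All 2600×0.064 = 166.4 t/h of KCl reaches T, so T = 166.4/0.078 = 2133.3 t/h and vapour = 466.67 t/h.
The evaporator receives (1−α)·2600 of feed at 0.936 water and removes 0.525 of that water:
0.525×0.936×(1−α)×2600 = 466.67
(1−α) = 466.67/1277.6 = 0.3653;  α = 0.6347.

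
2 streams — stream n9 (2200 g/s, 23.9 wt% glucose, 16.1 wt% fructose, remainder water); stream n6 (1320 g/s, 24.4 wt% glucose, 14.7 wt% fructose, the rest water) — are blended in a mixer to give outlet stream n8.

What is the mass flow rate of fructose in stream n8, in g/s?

548.2 g/s

fructose out = fructose in = 2200×0.161 + 1320×0.147 = 548.24 g/s.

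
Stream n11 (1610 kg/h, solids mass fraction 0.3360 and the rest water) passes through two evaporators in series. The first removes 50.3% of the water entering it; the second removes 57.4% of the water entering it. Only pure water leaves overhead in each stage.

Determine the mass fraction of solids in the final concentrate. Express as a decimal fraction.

0.7050

water in feed = 1610×0.664 = 1069 kg/h.
After stage 1: water left = (1−0.503)×1069 = 531.31; stream total = 1072.3 kg/h.
After stage 2: water left = (1−0.574)×531.31 = 226.34; final concentrate = 767.3 kg/h.
solids fraction = 540.96/767.3 = 0.7050.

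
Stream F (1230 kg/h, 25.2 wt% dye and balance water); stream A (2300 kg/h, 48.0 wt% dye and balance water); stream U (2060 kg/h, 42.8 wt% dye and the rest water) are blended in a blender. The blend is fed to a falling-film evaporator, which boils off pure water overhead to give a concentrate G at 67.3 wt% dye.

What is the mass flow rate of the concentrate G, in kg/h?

3411 kg/h

dye entering = 1230×0.252 + 2300×0.480 + 2060×0.428 = 2295.6 kg/h.
All dye reports to G, so G = 2295.6/0.673 = 3411.1 kg/h.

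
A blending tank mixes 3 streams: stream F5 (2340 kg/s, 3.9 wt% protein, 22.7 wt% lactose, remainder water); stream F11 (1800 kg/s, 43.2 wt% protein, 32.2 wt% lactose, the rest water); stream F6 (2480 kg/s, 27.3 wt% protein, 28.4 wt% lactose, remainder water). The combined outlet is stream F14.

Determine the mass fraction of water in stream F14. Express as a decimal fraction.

Total flow out = 2340 + 1800 + 2480 = 6620 kg/s.
water in = 2340×0.734 + 1800×0.246 + 2480×0.443 = 3259 kg/s.
water mass fraction in F14 = 3259/6620 = 0.492.

0.492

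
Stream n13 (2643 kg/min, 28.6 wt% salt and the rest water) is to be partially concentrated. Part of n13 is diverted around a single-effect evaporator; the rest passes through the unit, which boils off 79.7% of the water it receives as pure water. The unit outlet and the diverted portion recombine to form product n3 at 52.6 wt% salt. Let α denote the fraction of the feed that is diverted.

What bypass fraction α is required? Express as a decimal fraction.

All 2643×0.286 = 755.9 kg/min of salt reaches n3, so n3 = 755.9/0.526 = 1437.1 kg/min and vapour = 1205.9 kg/min.
The evaporator receives (1−α)·2643 of feed at 0.714 water and removes 0.797 of that water:
0.797×0.714×(1−α)×2643 = 1205.9
(1−α) = 1205.9/1504 = 0.8018;  α = 0.1982.

0.198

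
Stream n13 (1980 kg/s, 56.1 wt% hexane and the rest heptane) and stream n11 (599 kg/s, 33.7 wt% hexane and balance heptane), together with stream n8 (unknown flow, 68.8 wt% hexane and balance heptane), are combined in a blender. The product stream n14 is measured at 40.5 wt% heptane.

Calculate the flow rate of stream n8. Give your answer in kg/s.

Let n8 be the unknown flow. Total out = 2579 + n8.
heptane balance: 1266.4 + 0.312·n8 = 0.405·(2579 + n8)
(0.312 − 0.405)·n8 = 0.405×2579 − 1266.4 = -221.86
n8 = -221.86 / -0.093 = 2385.6 kg/s

2386 kg/s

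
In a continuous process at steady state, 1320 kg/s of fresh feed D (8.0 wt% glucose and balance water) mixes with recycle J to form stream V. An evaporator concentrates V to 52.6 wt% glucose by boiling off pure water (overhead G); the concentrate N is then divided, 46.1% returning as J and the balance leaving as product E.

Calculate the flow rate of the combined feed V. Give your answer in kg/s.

1492 kg/s

Overall glucose balance (none leaves overhead): glucose in fresh feed = glucose in product, i.e. 1320×0.080 = (1−0.461)·N·0.526.
N = 105.6/(0.526×0.539) = 372.47 kg/s.
Recycle J = 0.461×372.47 = 171.71 kg/s.
Combined feed V = 1320 + 171.71 = 1491.7 kg/s.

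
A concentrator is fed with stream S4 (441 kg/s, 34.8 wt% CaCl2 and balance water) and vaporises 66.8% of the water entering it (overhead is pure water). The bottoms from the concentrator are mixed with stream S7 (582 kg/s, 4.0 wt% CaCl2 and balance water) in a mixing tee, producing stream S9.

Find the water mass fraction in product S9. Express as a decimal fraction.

Vapour removed = 0.668×0.652×441 = 192.07 kg/s; concentrate = 248.93 kg/s.
water reaching the mixer = 95.461 (from concentrate) + 582×0.960 = 654.18 kg/s.
Product flow = 248.93 + 582 = 830.93 kg/s; water fraction = 0.787.

0.787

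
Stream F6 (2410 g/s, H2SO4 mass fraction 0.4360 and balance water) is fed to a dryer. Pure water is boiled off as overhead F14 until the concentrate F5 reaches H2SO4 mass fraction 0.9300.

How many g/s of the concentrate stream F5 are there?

1130 g/s

H2SO4 is conserved: 2410×0.436 = 1050.8 g/s all reports to the concentrate.
Concentrate = 1050.8/(target fraction) = 1129.8 g/s.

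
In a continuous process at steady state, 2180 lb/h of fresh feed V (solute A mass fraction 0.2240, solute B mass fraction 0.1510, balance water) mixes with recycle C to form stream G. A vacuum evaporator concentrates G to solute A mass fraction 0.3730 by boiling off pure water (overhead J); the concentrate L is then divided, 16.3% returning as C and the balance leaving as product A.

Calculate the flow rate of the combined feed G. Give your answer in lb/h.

2435 lb/h

Overall solute A balance (none leaves overhead): solute A in fresh feed = solute A in product, i.e. 2180×0.224 = (1−0.163)·L·0.373.
L = 488.32/(0.373×0.837) = 1564.1 lb/h.
Recycle C = 0.163×1564.1 = 254.95 lb/h.
Combined feed G = 2180 + 254.95 = 2435 lb/h.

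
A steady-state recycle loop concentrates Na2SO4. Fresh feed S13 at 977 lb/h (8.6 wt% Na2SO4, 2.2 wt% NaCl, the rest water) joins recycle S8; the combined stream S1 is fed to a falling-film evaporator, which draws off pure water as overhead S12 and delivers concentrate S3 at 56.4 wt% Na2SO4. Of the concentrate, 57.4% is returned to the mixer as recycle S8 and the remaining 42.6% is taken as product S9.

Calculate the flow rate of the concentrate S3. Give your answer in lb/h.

349.7 lb/h

Overall Na2SO4 balance (none leaves overhead): Na2SO4 in fresh feed = Na2SO4 in product, i.e. 977×0.086 = (1−0.574)·S3·0.564.
S3 = 84.022/(0.564×0.426) = 349.71 lb/h.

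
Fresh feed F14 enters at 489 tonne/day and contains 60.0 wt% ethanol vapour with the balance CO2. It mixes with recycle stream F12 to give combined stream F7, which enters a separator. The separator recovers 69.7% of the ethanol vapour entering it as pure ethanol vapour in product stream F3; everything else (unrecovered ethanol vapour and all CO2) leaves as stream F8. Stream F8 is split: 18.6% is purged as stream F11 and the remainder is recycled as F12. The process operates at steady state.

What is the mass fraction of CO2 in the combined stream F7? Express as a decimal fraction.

CO2 enters only via F14 and leaves only via the purge: 489×0.400 = 0.186×(CO2 in F8), and the separator passes all CO2, so CO2 in F7 = CO2 in F8 = 1051.6 tonne/day.
ethanol vapour in F7: m_A = 489×0.600 + (1−0.186)·(1−0.697)·m_A, so m_A = 293.4/0.7534 = 389.46 tonne/day.
F7 = 389.46 + 1051.6 = 1441.1 tonne/day.
CO2 fraction in F7 = 1051.6/1441.1 = 0.7297.

0.7297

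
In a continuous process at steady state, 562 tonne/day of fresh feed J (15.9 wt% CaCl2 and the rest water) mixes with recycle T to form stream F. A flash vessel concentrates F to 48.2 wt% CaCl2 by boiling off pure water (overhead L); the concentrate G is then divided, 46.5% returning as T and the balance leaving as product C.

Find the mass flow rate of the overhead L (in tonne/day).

Overall CaCl2 balance (none leaves overhead): CaCl2 in fresh feed = CaCl2 in product, i.e. 562×0.159 = (1−0.465)·G·0.482.
G = 89.358/(0.482×0.535) = 346.52 tonne/day.
Recycle T = 0.465×346.52 = 161.13 tonne/day.
Combined feed F = 562 + 161.13 = 723.13 tonne/day.
Overhead L = F − G = 723.13 − 346.52 = 376.61 tonne/day.

376.6 tonne/day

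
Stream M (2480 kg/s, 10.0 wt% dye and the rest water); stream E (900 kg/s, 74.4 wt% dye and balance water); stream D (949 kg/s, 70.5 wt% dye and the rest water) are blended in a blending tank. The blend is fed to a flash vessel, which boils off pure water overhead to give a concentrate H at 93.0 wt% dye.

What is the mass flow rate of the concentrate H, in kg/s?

dye entering = 2480×0.100 + 900×0.744 + 949×0.705 = 1586.6 kg/s.
All dye reports to H, so H = 1586.6/0.930 = 1706.1 kg/s.

1706 kg/s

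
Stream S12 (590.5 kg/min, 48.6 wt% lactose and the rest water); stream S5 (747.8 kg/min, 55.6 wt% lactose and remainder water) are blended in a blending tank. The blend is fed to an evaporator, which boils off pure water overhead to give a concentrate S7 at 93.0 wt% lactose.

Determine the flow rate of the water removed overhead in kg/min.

582.6 kg/min

lactose entering = 590.5×0.486 + 747.8×0.556 = 702.76 kg/min.
All lactose reports to S7, so S7 = 702.76/0.930 = 755.66 kg/min.
Total feed = 1338.3 kg/min; overhead = 1338.3 − 755.66 = 582.64 kg/min.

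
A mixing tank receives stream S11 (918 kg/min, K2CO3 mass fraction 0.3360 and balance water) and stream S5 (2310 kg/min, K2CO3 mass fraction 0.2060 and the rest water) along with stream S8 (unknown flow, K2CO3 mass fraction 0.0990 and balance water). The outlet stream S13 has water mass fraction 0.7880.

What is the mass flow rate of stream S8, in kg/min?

Let S8 be the unknown flow. Total out = 3228 + S8.
water balance: 2443.7 + 0.901·S8 = 0.788·(3228 + S8)
(0.901 − 0.788)·S8 = 0.788×3228 − 2443.7 = 99.972
S8 = 99.972 / 0.113 = 884.71 kg/min

884.7 kg/min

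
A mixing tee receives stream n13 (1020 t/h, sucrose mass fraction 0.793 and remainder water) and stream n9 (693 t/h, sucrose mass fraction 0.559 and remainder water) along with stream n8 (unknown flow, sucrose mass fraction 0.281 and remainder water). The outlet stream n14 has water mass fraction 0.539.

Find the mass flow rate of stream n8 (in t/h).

2259 t/h

Let n8 be the unknown flow. Total out = 1713 + n8.
water balance: 516.75 + 0.719·n8 = 0.539·(1713 + n8)
(0.719 − 0.539)·n8 = 0.539×1713 − 516.75 = 406.55
n8 = 406.55 / 0.180 = 2258.6 t/h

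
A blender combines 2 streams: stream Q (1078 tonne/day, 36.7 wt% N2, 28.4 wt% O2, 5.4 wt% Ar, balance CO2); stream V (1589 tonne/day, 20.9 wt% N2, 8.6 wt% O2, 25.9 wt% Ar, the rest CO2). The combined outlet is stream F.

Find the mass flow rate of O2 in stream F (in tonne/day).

442.8 tonne/day

O2 out = O2 in = 1078×0.284 + 1589×0.086 = 442.81 tonne/day.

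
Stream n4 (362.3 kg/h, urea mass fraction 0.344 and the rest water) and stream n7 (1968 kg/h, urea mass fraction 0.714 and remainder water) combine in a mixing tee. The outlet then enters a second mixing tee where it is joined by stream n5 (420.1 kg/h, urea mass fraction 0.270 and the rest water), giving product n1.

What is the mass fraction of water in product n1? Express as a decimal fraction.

0.403

Overall, product flow = 2750.4 kg/h.
water in = 362.3×0.656 + 1968×0.286 + 420.1×0.730 = 1107.2 kg/h.
water fraction in n1 = 0.403.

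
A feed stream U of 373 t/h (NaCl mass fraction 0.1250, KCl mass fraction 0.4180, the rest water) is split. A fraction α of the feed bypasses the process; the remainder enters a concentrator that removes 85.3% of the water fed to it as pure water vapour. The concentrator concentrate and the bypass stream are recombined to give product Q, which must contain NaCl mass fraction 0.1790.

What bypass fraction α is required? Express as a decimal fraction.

All 373×0.125 = 46.625 t/h of NaCl reaches Q, so Q = 46.625/0.179 = 260.47 t/h and vapour = 112.53 t/h.
The evaporator receives (1−α)·373 of feed at 0.457 water and removes 0.853 of that water:
0.853×0.457×(1−α)×373 = 112.53
(1−α) = 112.53/145.4 = 0.7739;  α = 0.2261.

0.226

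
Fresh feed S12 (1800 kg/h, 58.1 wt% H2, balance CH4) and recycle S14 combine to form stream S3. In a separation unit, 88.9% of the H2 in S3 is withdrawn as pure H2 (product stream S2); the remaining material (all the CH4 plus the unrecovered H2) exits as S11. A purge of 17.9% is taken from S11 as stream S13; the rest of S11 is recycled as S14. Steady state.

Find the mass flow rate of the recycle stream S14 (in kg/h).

CH4 enters only via S12 and leaves only via the purge: 1800×0.419 = 0.179×(CH4 in S11), and the separation unit passes all CH4, so CH4 in S3 = CH4 in S11 = 4213.4 kg/h.
H2 in S3: m_A = 1800×0.581 + (1−0.179)·(1−0.889)·m_A, so m_A = 1045.8/0.9089 = 1150.7 kg/h.
S11 = (1−0.889)×1150.7 + 4213.4 = 4341.1 kg/h.
Recycle S14 = (1−0.179)×4341.1 = 3564.1 kg/h.

3564 kg/h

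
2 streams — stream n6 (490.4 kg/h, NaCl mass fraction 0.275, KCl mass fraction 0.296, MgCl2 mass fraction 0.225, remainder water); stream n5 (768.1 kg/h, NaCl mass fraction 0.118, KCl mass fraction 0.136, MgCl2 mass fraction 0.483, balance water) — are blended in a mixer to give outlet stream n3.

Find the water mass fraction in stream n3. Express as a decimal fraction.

Total flow out = 490.4 + 768.1 = 1258.5 kg/h.
water in = 490.4×0.204 + 768.1×0.263 = 302.05 kg/h.
water mass fraction in n3 = 302.05/1258.5 = 0.240.

0.240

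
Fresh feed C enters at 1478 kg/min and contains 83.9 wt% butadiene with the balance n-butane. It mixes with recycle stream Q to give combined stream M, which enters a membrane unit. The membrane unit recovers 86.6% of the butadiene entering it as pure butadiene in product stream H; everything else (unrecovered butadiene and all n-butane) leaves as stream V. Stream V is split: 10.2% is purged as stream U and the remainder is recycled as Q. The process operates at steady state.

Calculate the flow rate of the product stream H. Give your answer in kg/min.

1221 kg/min

butadiene in M: m_A = 1478×0.839 + (1−0.102)·(1−0.866)·m_A, so m_A = 1240/0.8797 = 1409.7 kg/min.
Product H = 0.866×1409.7 = 1220.8 kg/min.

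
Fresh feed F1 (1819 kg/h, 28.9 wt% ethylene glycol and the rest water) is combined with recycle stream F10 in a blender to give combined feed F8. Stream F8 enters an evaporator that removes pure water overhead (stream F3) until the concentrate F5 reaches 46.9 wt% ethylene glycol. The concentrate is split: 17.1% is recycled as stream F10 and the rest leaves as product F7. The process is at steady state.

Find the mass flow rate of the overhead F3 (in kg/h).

698.1 kg/h

Overall ethylene glycol balance (none leaves overhead): ethylene glycol in fresh feed = ethylene glycol in product, i.e. 1819×0.289 = (1−0.171)·F5·0.469.
F5 = 525.69/(0.469×0.829) = 1352.1 kg/h.
Recycle F10 = 0.171×1352.1 = 231.21 kg/h.
Combined feed F8 = 1819 + 231.21 = 2050.2 kg/h.
Overhead F3 = F8 − F5 = 2050.2 − 1352.1 = 698.12 kg/h.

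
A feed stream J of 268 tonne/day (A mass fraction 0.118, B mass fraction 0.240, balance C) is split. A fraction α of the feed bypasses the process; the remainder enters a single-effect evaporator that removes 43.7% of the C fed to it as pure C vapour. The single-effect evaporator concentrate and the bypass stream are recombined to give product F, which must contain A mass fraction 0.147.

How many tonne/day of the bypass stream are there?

79.55 tonne/day

All 268×0.118 = 31.624 tonne/day of A reaches F, so F = 31.624/0.147 = 215.13 tonne/day and vapour = 52.871 tonne/day.
The evaporator receives (1−α)·268 of feed at 0.642 C and removes 0.437 of that C:
0.437×0.642×(1−α)×268 = 52.871
(1−α) = 52.871/75.188 = 0.7032;  α = 0.2968.
Bypass flow = 0.2968×268 = 79.549 tonne/day.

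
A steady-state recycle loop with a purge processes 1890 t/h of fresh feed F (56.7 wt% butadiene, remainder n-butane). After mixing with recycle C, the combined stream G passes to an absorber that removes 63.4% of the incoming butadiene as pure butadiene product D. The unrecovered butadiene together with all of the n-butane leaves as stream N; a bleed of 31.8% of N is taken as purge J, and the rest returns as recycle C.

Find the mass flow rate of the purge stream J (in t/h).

984.6 t/h

n-butane enters only via F and leaves only via the purge: 1890×0.433 = 0.318×(n-butane in N), and the absorber passes all n-butane, so n-butane in G = n-butane in N = 2573.5 t/h.
butadiene in G: m_A = 1890×0.567 + (1−0.318)·(1−0.634)·m_A, so m_A = 1071.6/0.7504 = 1428.1 t/h.
N = (1−0.634)×1428.1 + 2573.5 = 3096.2 t/h.
Purge J = 0.318×3096.2 = 984.58 t/h.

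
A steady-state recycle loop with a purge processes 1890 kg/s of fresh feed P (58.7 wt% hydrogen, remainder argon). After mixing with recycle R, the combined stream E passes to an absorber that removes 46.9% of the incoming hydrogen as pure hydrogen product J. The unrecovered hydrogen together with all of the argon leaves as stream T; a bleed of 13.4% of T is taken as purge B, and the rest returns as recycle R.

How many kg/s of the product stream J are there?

hydrogen in E: m_A = 1890×0.587 + (1−0.134)·(1−0.469)·m_A, so m_A = 1109.4/0.5402 = 2053.9 kg/s.
Product J = 0.469×2053.9 = 963.29 kg/s.

963.3 kg/s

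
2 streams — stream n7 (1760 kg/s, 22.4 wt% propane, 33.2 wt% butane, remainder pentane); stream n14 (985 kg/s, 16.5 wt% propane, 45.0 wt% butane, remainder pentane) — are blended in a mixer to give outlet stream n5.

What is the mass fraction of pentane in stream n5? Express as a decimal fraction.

Total flow out = 1760 + 985 = 2745 kg/s.
pentane in = 1760×0.444 + 985×0.385 = 1160.7 kg/s.
pentane mass fraction in n5 = 1160.7/2745 = 0.4228.

0.4228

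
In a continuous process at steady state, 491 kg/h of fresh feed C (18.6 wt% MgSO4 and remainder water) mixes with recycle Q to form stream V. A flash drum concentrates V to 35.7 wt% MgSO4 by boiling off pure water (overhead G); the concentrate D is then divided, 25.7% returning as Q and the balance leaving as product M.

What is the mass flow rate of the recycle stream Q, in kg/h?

88.49 kg/h

Overall MgSO4 balance (none leaves overhead): MgSO4 in fresh feed = MgSO4 in product, i.e. 491×0.186 = (1−0.257)·D·0.357.
D = 91.326/(0.357×0.743) = 344.3 kg/h.
Recycle Q = 0.257×344.3 = 88.485 kg/h.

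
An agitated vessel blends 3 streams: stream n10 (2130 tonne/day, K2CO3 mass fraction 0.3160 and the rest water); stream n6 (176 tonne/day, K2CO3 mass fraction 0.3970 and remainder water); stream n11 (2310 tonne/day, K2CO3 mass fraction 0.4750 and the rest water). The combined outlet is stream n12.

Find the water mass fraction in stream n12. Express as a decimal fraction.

Total flow out = 2130 + 176 + 2310 = 4616 tonne/day.
water in = 2130×0.684 + 176×0.603 + 2310×0.525 = 2775.8 tonne/day.
water mass fraction in n12 = 2775.8/4616 = 0.6013.

0.6013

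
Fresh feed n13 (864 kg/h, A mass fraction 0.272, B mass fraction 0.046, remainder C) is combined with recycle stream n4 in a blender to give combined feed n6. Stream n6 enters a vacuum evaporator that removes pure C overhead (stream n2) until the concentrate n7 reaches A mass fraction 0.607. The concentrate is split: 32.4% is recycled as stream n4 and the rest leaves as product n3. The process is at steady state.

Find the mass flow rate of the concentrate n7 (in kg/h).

572.7 kg/h

Overall A balance (none leaves overhead): A in fresh feed = A in product, i.e. 864×0.272 = (1−0.324)·n7·0.607.
n7 = 235.01/(0.607×0.676) = 572.73 kg/h.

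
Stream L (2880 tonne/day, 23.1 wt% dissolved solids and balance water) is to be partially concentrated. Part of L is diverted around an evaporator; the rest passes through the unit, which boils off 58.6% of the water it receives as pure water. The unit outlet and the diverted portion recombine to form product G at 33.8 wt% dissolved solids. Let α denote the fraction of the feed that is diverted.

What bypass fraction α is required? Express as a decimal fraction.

0.298

All 2880×0.231 = 665.28 tonne/day of dissolved solids reaches G, so G = 665.28/0.338 = 1968.3 tonne/day and vapour = 911.72 tonne/day.
The evaporator receives (1−α)·2880 of feed at 0.769 water and removes 0.586 of that water:
0.586×0.769×(1−α)×2880 = 911.72
(1−α) = 911.72/1297.8 = 0.7025;  α = 0.2975.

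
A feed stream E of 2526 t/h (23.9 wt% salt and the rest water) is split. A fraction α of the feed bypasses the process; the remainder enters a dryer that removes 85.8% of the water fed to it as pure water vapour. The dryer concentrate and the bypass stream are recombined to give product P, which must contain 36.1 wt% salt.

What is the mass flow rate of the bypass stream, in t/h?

All 2526×0.239 = 603.71 t/h of salt reaches P, so P = 603.71/0.361 = 1672.3 t/h and vapour = 853.66 t/h.
The evaporator receives (1−α)·2526 of feed at 0.761 water and removes 0.858 of that water:
0.858×0.761×(1−α)×2526 = 853.66
(1−α) = 853.66/1649.3 = 0.5176;  α = 0.4824.
Bypass flow = 0.4824×2526 = 1218.6 t/h.

1219 t/h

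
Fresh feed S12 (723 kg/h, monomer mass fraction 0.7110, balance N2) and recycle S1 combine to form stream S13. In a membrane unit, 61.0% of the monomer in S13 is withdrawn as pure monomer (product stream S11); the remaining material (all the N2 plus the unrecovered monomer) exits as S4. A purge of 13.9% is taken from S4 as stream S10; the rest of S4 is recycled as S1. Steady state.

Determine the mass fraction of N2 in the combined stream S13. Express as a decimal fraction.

N2 enters only via S12 and leaves only via the purge: 723×0.289 = 0.139×(N2 in S4), and the membrane unit passes all N2, so N2 in S13 = N2 in S4 = 1503.2 kg/h.
monomer in S13: m_A = 723×0.711 + (1−0.139)·(1−0.610)·m_A, so m_A = 514.05/0.6642 = 773.93 kg/h.
S13 = 773.93 + 1503.2 = 2277.1 kg/h.
N2 fraction in S13 = 1503.2/2277.1 = 0.6601.

0.6601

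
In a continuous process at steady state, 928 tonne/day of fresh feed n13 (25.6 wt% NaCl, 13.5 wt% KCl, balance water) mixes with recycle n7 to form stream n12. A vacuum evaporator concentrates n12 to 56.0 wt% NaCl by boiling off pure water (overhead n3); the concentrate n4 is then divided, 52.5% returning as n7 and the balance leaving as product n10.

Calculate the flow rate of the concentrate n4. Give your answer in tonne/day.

893.1 tonne/day

Overall NaCl balance (none leaves overhead): NaCl in fresh feed = NaCl in product, i.e. 928×0.256 = (1−0.525)·n4·0.560.
n4 = 237.57/(0.560×0.475) = 893.11 tonne/day.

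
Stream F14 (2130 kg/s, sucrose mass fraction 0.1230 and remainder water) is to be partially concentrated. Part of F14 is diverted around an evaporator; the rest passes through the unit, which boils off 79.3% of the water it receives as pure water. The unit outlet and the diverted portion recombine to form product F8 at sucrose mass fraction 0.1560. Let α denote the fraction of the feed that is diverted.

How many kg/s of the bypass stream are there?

1482 kg/s

All 2130×0.123 = 261.99 kg/s of sucrose reaches F8, so F8 = 261.99/0.156 = 1679.4 kg/s and vapour = 450.58 kg/s.
The evaporator receives (1−α)·2130 of feed at 0.877 water and removes 0.793 of that water:
0.793×0.877×(1−α)×2130 = 450.58
(1−α) = 450.58/1481.3 = 0.3042;  α = 0.6958.
Bypass flow = 0.6958×2130 = 1482.1 kg/s.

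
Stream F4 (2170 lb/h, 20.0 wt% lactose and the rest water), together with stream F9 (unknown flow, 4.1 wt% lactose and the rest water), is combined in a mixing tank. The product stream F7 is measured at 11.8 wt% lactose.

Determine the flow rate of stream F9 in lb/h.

2311 lb/h

Let F9 be the unknown flow. Total out = 2170 + F9.
lactose balance: 434 + 0.041·F9 = 0.118·(2170 + F9)
(0.041 − 0.118)·F9 = 0.118×2170 − 434 = -177.94
F9 = -177.94 / -0.077 = 2310.9 lb/h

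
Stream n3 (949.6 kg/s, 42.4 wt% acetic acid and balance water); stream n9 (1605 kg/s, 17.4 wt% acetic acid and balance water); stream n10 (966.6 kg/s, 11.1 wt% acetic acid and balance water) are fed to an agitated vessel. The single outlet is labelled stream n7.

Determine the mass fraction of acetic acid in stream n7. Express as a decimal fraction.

Total flow out = 949.6 + 1605 + 966.6 = 3521.2 kg/s.
acetic acid in = 949.6×0.424 + 1605×0.174 + 966.6×0.111 = 789.19 kg/s.
acetic acid mass fraction in n7 = 789.19/3521.2 = 0.224.

0.224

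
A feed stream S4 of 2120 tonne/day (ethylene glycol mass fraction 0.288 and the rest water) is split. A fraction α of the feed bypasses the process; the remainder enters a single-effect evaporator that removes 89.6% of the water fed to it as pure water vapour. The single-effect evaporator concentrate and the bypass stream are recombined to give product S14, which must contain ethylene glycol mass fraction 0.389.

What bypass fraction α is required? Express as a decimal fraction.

All 2120×0.288 = 610.56 tonne/day of ethylene glycol reaches S14, so S14 = 610.56/0.389 = 1569.6 tonne/day and vapour = 550.44 tonne/day.
The evaporator receives (1−α)·2120 of feed at 0.712 water and removes 0.896 of that water:
0.896×0.712×(1−α)×2120 = 550.44
(1−α) = 550.44/1352.5 = 0.4070;  α = 0.5930.

0.593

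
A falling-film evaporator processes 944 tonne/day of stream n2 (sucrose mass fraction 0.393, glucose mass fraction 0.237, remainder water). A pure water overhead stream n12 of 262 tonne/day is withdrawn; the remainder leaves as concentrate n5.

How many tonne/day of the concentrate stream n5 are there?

682 tonne/day

Concentrate = 944 − 262 = 682 tonne/day.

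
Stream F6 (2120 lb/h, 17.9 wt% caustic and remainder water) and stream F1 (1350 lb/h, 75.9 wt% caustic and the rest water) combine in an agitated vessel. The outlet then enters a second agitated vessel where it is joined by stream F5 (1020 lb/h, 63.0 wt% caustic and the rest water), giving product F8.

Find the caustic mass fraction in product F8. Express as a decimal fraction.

Overall, product flow = 4490 lb/h.
caustic in = 2120×0.179 + 1350×0.759 + 1020×0.630 = 2046.7 lb/h.
caustic fraction in F8 = 0.456.

0.456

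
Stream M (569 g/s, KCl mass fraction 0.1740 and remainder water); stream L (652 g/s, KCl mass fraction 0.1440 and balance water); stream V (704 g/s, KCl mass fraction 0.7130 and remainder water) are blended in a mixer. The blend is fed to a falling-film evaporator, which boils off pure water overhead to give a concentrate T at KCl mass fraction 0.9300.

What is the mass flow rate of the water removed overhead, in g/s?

1178 g/s

KCl entering = 569×0.174 + 652×0.144 + 704×0.713 = 694.85 g/s.
All KCl reports to T, so T = 694.85/0.930 = 747.15 g/s.
Total feed = 1925 g/s; overhead = 1925 − 747.15 = 1177.9 g/s.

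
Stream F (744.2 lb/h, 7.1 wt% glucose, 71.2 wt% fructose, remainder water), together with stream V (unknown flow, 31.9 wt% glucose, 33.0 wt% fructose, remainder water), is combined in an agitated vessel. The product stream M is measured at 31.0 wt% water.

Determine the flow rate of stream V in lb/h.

1688 lb/h

Let V be the unknown flow. Total out = 744.2 + V.
water balance: 161.49 + 0.351·V = 0.310·(744.2 + V)
(0.351 − 0.310)·V = 0.310×744.2 − 161.49 = 69.211
V = 69.211 / 0.041 = 1688.1 lb/h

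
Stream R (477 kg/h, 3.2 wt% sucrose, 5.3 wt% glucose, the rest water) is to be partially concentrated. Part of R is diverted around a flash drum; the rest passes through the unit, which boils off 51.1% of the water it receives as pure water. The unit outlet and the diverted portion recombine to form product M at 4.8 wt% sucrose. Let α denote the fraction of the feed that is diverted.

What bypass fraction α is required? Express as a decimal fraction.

0.287

All 477×0.032 = 15.264 kg/h of sucrose reaches M, so M = 15.264/0.048 = 318 kg/h and vapour = 159 kg/h.
The evaporator receives (1−α)·477 of feed at 0.915 water and removes 0.511 of that water:
0.511×0.915×(1−α)×477 = 159
(1−α) = 159/223.03 = 0.7129;  α = 0.2871.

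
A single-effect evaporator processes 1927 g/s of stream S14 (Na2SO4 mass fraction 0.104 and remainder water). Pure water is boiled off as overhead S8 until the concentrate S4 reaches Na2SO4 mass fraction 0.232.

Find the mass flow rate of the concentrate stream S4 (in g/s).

Na2SO4 is conserved: 1927×0.104 = 200.41 g/s all reports to the concentrate.
Concentrate = 200.41/(target fraction) = 863.83 g/s.

863.8 g/s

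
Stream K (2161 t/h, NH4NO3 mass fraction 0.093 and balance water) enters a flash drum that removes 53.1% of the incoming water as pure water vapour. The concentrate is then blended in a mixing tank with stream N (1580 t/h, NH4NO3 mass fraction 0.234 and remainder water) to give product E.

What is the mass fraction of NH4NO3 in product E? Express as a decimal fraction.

Vapour removed = 0.531×0.907×2161 = 1040.8 t/h; concentrate = 1120.2 t/h.
NH4NO3 reaching the mixer = 200.97 (from concentrate) + 1580×0.234 = 570.69 t/h.
Product flow = 1120.2 + 1580 = 2700.2 t/h; NH4NO3 fraction = 0.211.

0.211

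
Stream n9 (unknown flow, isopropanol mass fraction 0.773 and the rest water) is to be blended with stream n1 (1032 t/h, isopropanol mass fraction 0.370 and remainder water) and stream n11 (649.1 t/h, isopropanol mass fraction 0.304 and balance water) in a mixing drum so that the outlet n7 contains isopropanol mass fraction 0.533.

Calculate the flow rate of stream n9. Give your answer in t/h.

1320 t/h

Let n9 be the unknown flow. Total out = 1681.1 + n9.
isopropanol balance: 579.17 + 0.773·n9 = 0.533·(1681.1 + n9)
(0.773 − 0.533)·n9 = 0.533×1681.1 − 579.17 = 316.86
n9 = 316.86 / 0.240 = 1320.2 t/h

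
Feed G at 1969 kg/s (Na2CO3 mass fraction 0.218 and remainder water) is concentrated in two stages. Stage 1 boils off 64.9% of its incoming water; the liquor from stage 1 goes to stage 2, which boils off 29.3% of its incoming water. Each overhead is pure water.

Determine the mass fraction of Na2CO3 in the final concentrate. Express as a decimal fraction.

0.529

water in feed = 1969×0.782 = 1539.8 kg/s.
After stage 1: water left = (1−0.649)×1539.8 = 540.46; stream total = 969.7 kg/s.
After stage 2: water left = (1−0.293)×540.46 = 382.1; final concentrate = 811.34 kg/s.
Na2CO3 fraction = 429.24/811.34 = 0.529.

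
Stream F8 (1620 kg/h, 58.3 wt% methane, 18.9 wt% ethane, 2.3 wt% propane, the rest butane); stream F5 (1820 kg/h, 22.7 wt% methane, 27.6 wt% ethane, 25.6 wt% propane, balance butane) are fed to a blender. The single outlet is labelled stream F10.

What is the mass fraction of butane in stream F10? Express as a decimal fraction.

0.224

Total flow out = 1620 + 1820 = 3440 kg/h.
butane in = 1620×0.205 + 1820×0.241 = 770.72 kg/h.
butane mass fraction in F10 = 770.72/3440 = 0.224.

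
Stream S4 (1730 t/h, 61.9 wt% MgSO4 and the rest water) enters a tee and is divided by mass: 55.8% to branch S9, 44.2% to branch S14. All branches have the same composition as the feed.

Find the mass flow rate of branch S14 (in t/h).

764.7 t/h

Branch S14 flow = 0.442×1730 = 764.66 t/h.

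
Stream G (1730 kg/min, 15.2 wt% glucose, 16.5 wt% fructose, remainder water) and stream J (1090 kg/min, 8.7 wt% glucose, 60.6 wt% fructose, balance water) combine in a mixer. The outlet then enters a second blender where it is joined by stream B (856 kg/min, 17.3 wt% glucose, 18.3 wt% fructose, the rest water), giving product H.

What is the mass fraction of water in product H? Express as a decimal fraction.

Overall, product flow = 3676 kg/min.
water in = 1730×0.683 + 1090×0.307 + 856×0.644 = 2067.5 kg/min.
water fraction in H = 0.562.

0.562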